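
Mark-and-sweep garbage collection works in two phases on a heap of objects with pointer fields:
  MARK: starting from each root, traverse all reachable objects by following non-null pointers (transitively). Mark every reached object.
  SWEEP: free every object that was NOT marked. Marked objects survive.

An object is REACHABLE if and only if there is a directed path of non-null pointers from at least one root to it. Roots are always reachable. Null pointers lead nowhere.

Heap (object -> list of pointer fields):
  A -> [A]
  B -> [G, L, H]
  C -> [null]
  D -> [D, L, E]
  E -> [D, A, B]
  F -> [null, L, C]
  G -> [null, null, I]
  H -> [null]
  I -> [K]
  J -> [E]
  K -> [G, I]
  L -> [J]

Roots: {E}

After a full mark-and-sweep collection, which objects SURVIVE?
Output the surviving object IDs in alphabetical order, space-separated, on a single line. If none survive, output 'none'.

Roots: E
Mark E: refs=D A B, marked=E
Mark D: refs=D L E, marked=D E
Mark A: refs=A, marked=A D E
Mark B: refs=G L H, marked=A B D E
Mark L: refs=J, marked=A B D E L
Mark G: refs=null null I, marked=A B D E G L
Mark H: refs=null, marked=A B D E G H L
Mark J: refs=E, marked=A B D E G H J L
Mark I: refs=K, marked=A B D E G H I J L
Mark K: refs=G I, marked=A B D E G H I J K L
Unmarked (collected): C F

Answer: A B D E G H I J K L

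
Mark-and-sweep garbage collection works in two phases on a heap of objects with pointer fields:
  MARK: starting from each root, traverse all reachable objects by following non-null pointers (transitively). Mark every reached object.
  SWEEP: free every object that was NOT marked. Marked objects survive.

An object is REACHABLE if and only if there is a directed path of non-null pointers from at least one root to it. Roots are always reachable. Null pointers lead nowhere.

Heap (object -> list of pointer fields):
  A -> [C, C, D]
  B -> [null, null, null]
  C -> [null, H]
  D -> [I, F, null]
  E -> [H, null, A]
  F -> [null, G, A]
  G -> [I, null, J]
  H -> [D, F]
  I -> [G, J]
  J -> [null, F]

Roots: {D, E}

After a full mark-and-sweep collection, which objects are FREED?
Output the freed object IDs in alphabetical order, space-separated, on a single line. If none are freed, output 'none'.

Roots: D E
Mark D: refs=I F null, marked=D
Mark E: refs=H null A, marked=D E
Mark I: refs=G J, marked=D E I
Mark F: refs=null G A, marked=D E F I
Mark H: refs=D F, marked=D E F H I
Mark A: refs=C C D, marked=A D E F H I
Mark G: refs=I null J, marked=A D E F G H I
Mark J: refs=null F, marked=A D E F G H I J
Mark C: refs=null H, marked=A C D E F G H I J
Unmarked (collected): B

Answer: B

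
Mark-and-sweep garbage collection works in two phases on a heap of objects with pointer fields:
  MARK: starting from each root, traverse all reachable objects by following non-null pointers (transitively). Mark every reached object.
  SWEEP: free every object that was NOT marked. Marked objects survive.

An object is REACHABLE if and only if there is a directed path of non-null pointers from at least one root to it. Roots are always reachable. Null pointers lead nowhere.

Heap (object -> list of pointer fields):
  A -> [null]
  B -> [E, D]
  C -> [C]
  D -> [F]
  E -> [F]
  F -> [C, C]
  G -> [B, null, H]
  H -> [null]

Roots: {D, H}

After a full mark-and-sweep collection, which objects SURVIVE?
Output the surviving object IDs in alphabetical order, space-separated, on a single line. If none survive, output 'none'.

Roots: D H
Mark D: refs=F, marked=D
Mark H: refs=null, marked=D H
Mark F: refs=C C, marked=D F H
Mark C: refs=C, marked=C D F H
Unmarked (collected): A B E G

Answer: C D F H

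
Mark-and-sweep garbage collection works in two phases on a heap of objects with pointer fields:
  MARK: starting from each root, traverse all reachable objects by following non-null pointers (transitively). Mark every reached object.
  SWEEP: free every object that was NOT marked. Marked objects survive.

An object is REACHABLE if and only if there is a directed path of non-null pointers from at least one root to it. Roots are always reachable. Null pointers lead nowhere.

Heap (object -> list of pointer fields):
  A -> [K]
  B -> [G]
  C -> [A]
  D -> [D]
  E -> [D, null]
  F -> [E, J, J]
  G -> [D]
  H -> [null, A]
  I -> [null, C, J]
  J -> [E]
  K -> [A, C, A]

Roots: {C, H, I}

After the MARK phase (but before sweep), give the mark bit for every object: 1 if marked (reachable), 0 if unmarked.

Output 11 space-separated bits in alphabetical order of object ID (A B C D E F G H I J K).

Roots: C H I
Mark C: refs=A, marked=C
Mark H: refs=null A, marked=C H
Mark I: refs=null C J, marked=C H I
Mark A: refs=K, marked=A C H I
Mark J: refs=E, marked=A C H I J
Mark K: refs=A C A, marked=A C H I J K
Mark E: refs=D null, marked=A C E H I J K
Mark D: refs=D, marked=A C D E H I J K
Unmarked (collected): B F G

Answer: 1 0 1 1 1 0 0 1 1 1 1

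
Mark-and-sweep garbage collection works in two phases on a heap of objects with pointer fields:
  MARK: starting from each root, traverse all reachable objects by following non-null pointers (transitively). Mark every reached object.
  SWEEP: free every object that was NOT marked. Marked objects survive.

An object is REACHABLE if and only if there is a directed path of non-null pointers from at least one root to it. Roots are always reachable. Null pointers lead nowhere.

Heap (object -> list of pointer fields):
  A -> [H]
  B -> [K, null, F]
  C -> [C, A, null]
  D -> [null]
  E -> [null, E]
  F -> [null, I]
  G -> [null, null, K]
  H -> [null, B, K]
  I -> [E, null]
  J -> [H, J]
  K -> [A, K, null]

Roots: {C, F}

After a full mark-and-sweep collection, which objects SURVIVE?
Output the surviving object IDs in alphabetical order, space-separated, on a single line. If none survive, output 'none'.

Roots: C F
Mark C: refs=C A null, marked=C
Mark F: refs=null I, marked=C F
Mark A: refs=H, marked=A C F
Mark I: refs=E null, marked=A C F I
Mark H: refs=null B K, marked=A C F H I
Mark E: refs=null E, marked=A C E F H I
Mark B: refs=K null F, marked=A B C E F H I
Mark K: refs=A K null, marked=A B C E F H I K
Unmarked (collected): D G J

Answer: A B C E F H I K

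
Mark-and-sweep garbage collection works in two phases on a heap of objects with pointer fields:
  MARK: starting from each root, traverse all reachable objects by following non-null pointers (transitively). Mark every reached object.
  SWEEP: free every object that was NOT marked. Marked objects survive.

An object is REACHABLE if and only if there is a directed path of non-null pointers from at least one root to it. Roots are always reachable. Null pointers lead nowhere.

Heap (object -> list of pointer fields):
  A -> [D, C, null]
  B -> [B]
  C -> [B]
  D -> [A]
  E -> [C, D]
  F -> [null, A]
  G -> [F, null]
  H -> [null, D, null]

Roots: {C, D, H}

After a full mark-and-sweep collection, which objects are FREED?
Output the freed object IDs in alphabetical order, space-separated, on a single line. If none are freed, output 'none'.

Roots: C D H
Mark C: refs=B, marked=C
Mark D: refs=A, marked=C D
Mark H: refs=null D null, marked=C D H
Mark B: refs=B, marked=B C D H
Mark A: refs=D C null, marked=A B C D H
Unmarked (collected): E F G

Answer: E F G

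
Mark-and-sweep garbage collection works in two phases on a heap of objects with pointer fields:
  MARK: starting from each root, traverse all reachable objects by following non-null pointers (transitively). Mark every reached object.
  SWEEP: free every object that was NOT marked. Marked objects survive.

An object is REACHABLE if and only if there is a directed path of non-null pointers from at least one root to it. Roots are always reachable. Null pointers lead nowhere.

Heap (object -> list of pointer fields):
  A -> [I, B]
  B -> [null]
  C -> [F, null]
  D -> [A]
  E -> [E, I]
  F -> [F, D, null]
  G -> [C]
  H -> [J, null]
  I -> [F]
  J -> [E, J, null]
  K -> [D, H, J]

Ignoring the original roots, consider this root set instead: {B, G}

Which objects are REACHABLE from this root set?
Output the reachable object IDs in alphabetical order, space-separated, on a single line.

Roots: B G
Mark B: refs=null, marked=B
Mark G: refs=C, marked=B G
Mark C: refs=F null, marked=B C G
Mark F: refs=F D null, marked=B C F G
Mark D: refs=A, marked=B C D F G
Mark A: refs=I B, marked=A B C D F G
Mark I: refs=F, marked=A B C D F G I
Unmarked (collected): E H J K

Answer: A B C D F G I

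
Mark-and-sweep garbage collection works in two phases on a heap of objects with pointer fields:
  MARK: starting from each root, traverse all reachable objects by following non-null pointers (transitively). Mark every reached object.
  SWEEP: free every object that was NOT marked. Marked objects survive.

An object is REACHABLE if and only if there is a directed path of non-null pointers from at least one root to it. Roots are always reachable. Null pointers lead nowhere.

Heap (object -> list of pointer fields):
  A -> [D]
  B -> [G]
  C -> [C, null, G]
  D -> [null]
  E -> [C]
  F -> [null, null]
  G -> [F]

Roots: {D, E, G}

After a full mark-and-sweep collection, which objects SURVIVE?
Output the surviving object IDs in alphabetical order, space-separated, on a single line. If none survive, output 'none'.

Answer: C D E F G

Derivation:
Roots: D E G
Mark D: refs=null, marked=D
Mark E: refs=C, marked=D E
Mark G: refs=F, marked=D E G
Mark C: refs=C null G, marked=C D E G
Mark F: refs=null null, marked=C D E F G
Unmarked (collected): A B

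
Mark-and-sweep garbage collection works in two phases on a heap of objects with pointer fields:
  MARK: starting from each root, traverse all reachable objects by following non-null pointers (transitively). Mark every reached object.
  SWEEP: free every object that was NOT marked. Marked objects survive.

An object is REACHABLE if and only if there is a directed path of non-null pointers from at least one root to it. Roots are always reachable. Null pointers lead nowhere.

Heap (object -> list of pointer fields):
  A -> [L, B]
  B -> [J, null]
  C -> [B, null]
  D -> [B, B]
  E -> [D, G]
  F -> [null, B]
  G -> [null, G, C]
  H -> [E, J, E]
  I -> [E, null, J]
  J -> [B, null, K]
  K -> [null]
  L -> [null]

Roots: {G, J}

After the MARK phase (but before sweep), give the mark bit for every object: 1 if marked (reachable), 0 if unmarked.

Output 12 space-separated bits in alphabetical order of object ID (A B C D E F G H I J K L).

Answer: 0 1 1 0 0 0 1 0 0 1 1 0

Derivation:
Roots: G J
Mark G: refs=null G C, marked=G
Mark J: refs=B null K, marked=G J
Mark C: refs=B null, marked=C G J
Mark B: refs=J null, marked=B C G J
Mark K: refs=null, marked=B C G J K
Unmarked (collected): A D E F H I L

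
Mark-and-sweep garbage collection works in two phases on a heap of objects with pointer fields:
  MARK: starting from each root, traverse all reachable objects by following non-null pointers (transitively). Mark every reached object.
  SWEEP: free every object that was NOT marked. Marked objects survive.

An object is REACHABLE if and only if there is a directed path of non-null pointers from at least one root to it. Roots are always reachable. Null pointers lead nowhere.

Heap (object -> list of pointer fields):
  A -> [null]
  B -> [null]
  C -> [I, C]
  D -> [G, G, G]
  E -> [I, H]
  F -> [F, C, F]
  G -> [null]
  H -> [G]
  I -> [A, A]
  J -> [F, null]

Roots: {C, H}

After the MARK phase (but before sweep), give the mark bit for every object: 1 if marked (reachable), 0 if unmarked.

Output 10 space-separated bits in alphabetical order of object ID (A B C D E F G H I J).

Answer: 1 0 1 0 0 0 1 1 1 0

Derivation:
Roots: C H
Mark C: refs=I C, marked=C
Mark H: refs=G, marked=C H
Mark I: refs=A A, marked=C H I
Mark G: refs=null, marked=C G H I
Mark A: refs=null, marked=A C G H I
Unmarked (collected): B D E F J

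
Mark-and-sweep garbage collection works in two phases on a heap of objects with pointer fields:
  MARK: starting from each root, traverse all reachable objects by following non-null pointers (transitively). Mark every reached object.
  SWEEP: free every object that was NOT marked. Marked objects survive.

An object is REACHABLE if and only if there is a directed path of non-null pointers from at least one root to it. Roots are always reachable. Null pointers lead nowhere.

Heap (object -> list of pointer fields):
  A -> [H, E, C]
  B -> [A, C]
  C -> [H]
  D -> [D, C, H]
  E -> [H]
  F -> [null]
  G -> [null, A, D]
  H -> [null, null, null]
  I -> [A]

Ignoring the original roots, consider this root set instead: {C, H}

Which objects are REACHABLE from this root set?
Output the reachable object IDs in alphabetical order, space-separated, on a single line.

Answer: C H

Derivation:
Roots: C H
Mark C: refs=H, marked=C
Mark H: refs=null null null, marked=C H
Unmarked (collected): A B D E F G I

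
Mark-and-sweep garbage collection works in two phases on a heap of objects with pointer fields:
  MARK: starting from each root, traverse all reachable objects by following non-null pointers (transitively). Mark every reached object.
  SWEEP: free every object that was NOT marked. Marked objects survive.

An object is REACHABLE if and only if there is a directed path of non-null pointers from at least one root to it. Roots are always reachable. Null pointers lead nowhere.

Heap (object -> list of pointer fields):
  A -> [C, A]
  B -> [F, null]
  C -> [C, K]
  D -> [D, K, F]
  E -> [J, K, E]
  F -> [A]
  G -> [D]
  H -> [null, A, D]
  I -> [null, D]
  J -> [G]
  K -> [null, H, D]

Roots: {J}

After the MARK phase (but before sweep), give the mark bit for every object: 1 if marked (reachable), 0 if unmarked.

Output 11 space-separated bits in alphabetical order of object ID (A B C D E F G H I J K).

Answer: 1 0 1 1 0 1 1 1 0 1 1

Derivation:
Roots: J
Mark J: refs=G, marked=J
Mark G: refs=D, marked=G J
Mark D: refs=D K F, marked=D G J
Mark K: refs=null H D, marked=D G J K
Mark F: refs=A, marked=D F G J K
Mark H: refs=null A D, marked=D F G H J K
Mark A: refs=C A, marked=A D F G H J K
Mark C: refs=C K, marked=A C D F G H J K
Unmarked (collected): B E I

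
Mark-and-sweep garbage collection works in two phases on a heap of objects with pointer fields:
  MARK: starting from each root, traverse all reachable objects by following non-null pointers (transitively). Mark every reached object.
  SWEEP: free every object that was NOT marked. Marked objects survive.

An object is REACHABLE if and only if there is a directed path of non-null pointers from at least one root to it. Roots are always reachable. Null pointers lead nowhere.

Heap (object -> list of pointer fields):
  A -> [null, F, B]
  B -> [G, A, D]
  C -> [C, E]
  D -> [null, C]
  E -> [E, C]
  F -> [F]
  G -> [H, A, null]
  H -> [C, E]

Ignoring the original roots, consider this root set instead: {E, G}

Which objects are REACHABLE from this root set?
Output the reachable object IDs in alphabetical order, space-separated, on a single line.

Roots: E G
Mark E: refs=E C, marked=E
Mark G: refs=H A null, marked=E G
Mark C: refs=C E, marked=C E G
Mark H: refs=C E, marked=C E G H
Mark A: refs=null F B, marked=A C E G H
Mark F: refs=F, marked=A C E F G H
Mark B: refs=G A D, marked=A B C E F G H
Mark D: refs=null C, marked=A B C D E F G H
Unmarked (collected): (none)

Answer: A B C D E F G H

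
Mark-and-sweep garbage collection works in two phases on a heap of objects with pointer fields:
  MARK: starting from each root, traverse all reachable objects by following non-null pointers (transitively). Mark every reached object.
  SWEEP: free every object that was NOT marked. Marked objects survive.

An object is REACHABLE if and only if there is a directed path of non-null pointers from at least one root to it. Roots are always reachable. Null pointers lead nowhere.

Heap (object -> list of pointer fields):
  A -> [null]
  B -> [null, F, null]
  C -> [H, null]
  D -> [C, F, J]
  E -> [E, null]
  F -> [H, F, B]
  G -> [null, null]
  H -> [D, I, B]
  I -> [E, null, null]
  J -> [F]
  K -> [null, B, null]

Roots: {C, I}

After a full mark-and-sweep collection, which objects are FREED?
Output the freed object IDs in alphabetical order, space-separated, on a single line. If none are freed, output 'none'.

Answer: A G K

Derivation:
Roots: C I
Mark C: refs=H null, marked=C
Mark I: refs=E null null, marked=C I
Mark H: refs=D I B, marked=C H I
Mark E: refs=E null, marked=C E H I
Mark D: refs=C F J, marked=C D E H I
Mark B: refs=null F null, marked=B C D E H I
Mark F: refs=H F B, marked=B C D E F H I
Mark J: refs=F, marked=B C D E F H I J
Unmarked (collected): A G K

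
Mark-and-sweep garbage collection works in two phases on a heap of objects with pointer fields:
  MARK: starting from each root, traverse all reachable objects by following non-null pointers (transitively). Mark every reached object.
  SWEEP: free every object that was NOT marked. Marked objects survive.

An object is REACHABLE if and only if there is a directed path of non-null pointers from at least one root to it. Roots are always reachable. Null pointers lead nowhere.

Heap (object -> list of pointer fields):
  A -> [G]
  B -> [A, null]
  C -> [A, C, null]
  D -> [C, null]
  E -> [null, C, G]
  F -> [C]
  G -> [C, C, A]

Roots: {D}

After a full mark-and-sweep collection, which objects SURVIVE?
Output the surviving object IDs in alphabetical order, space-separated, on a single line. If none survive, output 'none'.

Roots: D
Mark D: refs=C null, marked=D
Mark C: refs=A C null, marked=C D
Mark A: refs=G, marked=A C D
Mark G: refs=C C A, marked=A C D G
Unmarked (collected): B E F

Answer: A C D G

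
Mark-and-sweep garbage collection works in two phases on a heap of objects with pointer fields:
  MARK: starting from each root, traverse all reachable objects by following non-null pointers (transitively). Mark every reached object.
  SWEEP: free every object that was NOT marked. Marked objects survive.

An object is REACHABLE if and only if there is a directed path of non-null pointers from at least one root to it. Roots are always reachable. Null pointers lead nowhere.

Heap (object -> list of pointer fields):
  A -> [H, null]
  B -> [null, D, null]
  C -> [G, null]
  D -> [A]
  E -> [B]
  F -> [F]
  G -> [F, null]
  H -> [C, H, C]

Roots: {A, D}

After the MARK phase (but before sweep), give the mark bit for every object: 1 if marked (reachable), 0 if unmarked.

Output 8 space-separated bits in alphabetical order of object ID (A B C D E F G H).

Answer: 1 0 1 1 0 1 1 1

Derivation:
Roots: A D
Mark A: refs=H null, marked=A
Mark D: refs=A, marked=A D
Mark H: refs=C H C, marked=A D H
Mark C: refs=G null, marked=A C D H
Mark G: refs=F null, marked=A C D G H
Mark F: refs=F, marked=A C D F G H
Unmarked (collected): B E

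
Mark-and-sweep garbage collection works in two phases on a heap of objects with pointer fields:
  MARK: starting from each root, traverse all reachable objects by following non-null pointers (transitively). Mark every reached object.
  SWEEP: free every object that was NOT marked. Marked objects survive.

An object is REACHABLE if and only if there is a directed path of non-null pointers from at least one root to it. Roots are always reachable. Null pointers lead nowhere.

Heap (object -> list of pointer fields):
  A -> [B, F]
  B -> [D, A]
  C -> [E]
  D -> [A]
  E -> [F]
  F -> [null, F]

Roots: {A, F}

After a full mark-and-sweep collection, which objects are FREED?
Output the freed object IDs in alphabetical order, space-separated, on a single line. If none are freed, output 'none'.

Answer: C E

Derivation:
Roots: A F
Mark A: refs=B F, marked=A
Mark F: refs=null F, marked=A F
Mark B: refs=D A, marked=A B F
Mark D: refs=A, marked=A B D F
Unmarked (collected): C E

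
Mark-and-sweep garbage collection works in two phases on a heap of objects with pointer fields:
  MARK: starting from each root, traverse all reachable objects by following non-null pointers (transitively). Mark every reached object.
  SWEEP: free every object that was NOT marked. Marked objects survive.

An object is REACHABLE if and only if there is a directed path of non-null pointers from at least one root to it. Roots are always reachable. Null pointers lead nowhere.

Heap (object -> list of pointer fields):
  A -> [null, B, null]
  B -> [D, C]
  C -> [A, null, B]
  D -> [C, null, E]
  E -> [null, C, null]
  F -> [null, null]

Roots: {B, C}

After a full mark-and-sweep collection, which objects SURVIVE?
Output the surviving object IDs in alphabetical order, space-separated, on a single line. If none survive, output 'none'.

Answer: A B C D E

Derivation:
Roots: B C
Mark B: refs=D C, marked=B
Mark C: refs=A null B, marked=B C
Mark D: refs=C null E, marked=B C D
Mark A: refs=null B null, marked=A B C D
Mark E: refs=null C null, marked=A B C D E
Unmarked (collected): F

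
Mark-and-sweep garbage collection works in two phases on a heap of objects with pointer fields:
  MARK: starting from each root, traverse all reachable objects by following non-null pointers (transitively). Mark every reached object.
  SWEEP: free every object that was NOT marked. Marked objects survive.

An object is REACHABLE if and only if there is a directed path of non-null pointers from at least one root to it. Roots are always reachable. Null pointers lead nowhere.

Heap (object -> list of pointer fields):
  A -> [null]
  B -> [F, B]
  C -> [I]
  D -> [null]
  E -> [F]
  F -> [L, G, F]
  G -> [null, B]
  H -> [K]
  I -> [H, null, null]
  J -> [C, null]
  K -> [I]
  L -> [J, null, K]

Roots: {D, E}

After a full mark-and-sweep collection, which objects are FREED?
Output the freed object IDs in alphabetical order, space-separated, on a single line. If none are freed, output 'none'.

Answer: A

Derivation:
Roots: D E
Mark D: refs=null, marked=D
Mark E: refs=F, marked=D E
Mark F: refs=L G F, marked=D E F
Mark L: refs=J null K, marked=D E F L
Mark G: refs=null B, marked=D E F G L
Mark J: refs=C null, marked=D E F G J L
Mark K: refs=I, marked=D E F G J K L
Mark B: refs=F B, marked=B D E F G J K L
Mark C: refs=I, marked=B C D E F G J K L
Mark I: refs=H null null, marked=B C D E F G I J K L
Mark H: refs=K, marked=B C D E F G H I J K L
Unmarked (collected): A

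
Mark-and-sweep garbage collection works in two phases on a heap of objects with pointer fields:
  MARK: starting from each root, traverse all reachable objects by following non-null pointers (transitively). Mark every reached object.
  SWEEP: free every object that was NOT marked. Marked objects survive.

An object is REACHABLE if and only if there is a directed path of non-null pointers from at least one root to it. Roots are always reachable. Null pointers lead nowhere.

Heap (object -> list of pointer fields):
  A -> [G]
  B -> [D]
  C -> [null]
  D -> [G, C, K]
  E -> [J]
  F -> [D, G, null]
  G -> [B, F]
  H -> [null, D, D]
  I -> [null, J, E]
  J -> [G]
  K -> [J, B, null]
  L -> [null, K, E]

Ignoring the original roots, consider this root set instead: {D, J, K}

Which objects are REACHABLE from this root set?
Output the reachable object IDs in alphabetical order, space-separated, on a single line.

Roots: D J K
Mark D: refs=G C K, marked=D
Mark J: refs=G, marked=D J
Mark K: refs=J B null, marked=D J K
Mark G: refs=B F, marked=D G J K
Mark C: refs=null, marked=C D G J K
Mark B: refs=D, marked=B C D G J K
Mark F: refs=D G null, marked=B C D F G J K
Unmarked (collected): A E H I L

Answer: B C D F G J K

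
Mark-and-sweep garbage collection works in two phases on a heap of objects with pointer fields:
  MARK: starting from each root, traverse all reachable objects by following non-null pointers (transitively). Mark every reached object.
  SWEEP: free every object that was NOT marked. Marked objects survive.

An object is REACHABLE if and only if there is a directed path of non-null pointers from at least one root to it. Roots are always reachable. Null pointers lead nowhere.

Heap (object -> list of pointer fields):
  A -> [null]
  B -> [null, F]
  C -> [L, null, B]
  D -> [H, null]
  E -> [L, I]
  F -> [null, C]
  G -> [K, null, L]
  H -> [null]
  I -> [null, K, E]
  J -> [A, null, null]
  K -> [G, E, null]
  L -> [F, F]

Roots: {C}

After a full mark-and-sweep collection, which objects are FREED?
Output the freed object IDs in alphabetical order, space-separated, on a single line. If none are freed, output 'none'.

Roots: C
Mark C: refs=L null B, marked=C
Mark L: refs=F F, marked=C L
Mark B: refs=null F, marked=B C L
Mark F: refs=null C, marked=B C F L
Unmarked (collected): A D E G H I J K

Answer: A D E G H I J K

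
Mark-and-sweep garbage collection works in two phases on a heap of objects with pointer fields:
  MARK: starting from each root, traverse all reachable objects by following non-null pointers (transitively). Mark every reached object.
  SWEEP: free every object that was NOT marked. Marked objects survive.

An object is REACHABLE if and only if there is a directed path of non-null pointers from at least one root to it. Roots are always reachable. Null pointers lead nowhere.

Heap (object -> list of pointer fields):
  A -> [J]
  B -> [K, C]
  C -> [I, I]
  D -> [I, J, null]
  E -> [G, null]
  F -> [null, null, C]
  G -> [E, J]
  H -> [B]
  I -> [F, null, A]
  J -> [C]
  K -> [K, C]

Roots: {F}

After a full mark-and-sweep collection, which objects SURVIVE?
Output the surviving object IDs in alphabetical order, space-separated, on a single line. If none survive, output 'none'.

Answer: A C F I J

Derivation:
Roots: F
Mark F: refs=null null C, marked=F
Mark C: refs=I I, marked=C F
Mark I: refs=F null A, marked=C F I
Mark A: refs=J, marked=A C F I
Mark J: refs=C, marked=A C F I J
Unmarked (collected): B D E G H K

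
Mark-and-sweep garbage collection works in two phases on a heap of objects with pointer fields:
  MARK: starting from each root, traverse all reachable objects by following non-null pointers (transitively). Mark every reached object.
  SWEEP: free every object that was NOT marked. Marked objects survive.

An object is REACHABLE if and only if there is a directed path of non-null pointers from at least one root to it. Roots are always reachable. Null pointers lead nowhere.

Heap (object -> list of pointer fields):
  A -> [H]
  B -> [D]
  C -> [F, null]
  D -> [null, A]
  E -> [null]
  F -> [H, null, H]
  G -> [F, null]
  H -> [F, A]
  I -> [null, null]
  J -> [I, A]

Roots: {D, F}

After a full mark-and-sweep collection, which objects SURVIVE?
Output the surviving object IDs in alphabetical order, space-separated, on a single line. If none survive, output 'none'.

Roots: D F
Mark D: refs=null A, marked=D
Mark F: refs=H null H, marked=D F
Mark A: refs=H, marked=A D F
Mark H: refs=F A, marked=A D F H
Unmarked (collected): B C E G I J

Answer: A D F H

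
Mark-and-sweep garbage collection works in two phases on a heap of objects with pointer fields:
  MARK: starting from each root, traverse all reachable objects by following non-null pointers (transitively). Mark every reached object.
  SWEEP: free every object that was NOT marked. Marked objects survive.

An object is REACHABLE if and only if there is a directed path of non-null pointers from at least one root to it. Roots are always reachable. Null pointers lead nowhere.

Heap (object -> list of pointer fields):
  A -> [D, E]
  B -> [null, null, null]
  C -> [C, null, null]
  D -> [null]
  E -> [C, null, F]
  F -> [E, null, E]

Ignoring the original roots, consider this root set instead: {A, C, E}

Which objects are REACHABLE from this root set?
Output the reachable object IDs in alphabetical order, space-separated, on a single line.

Answer: A C D E F

Derivation:
Roots: A C E
Mark A: refs=D E, marked=A
Mark C: refs=C null null, marked=A C
Mark E: refs=C null F, marked=A C E
Mark D: refs=null, marked=A C D E
Mark F: refs=E null E, marked=A C D E F
Unmarked (collected): B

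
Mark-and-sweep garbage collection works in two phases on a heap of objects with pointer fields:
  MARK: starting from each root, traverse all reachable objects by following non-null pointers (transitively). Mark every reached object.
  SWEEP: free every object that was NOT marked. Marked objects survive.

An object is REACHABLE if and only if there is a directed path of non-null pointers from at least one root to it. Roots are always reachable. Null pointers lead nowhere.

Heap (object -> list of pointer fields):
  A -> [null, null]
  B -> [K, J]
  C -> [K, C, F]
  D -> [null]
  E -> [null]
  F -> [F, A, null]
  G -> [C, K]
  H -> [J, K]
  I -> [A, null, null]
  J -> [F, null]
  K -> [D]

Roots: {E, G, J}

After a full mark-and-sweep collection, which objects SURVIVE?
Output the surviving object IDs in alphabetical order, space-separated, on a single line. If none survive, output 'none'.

Roots: E G J
Mark E: refs=null, marked=E
Mark G: refs=C K, marked=E G
Mark J: refs=F null, marked=E G J
Mark C: refs=K C F, marked=C E G J
Mark K: refs=D, marked=C E G J K
Mark F: refs=F A null, marked=C E F G J K
Mark D: refs=null, marked=C D E F G J K
Mark A: refs=null null, marked=A C D E F G J K
Unmarked (collected): B H I

Answer: A C D E F G J K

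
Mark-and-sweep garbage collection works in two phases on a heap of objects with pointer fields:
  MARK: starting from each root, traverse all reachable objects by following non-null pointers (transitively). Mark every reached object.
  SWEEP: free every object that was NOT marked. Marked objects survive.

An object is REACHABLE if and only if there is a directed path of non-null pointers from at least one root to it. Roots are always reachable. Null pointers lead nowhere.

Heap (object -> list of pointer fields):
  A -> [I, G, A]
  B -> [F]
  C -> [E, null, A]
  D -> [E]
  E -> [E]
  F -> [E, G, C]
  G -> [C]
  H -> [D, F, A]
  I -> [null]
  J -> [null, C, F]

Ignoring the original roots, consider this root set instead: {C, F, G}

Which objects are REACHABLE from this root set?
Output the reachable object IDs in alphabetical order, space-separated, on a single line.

Roots: C F G
Mark C: refs=E null A, marked=C
Mark F: refs=E G C, marked=C F
Mark G: refs=C, marked=C F G
Mark E: refs=E, marked=C E F G
Mark A: refs=I G A, marked=A C E F G
Mark I: refs=null, marked=A C E F G I
Unmarked (collected): B D H J

Answer: A C E F G I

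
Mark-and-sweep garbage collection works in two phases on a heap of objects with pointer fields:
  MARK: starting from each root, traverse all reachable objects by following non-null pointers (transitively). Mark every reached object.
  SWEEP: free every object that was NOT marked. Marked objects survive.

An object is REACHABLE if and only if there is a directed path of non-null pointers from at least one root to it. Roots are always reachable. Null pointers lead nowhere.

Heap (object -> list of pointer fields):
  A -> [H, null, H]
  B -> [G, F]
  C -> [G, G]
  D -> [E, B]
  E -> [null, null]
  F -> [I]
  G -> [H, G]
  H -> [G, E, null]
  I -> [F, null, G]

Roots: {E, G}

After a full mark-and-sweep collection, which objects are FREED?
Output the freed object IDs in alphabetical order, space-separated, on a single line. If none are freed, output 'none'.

Answer: A B C D F I

Derivation:
Roots: E G
Mark E: refs=null null, marked=E
Mark G: refs=H G, marked=E G
Mark H: refs=G E null, marked=E G H
Unmarked (collected): A B C D F I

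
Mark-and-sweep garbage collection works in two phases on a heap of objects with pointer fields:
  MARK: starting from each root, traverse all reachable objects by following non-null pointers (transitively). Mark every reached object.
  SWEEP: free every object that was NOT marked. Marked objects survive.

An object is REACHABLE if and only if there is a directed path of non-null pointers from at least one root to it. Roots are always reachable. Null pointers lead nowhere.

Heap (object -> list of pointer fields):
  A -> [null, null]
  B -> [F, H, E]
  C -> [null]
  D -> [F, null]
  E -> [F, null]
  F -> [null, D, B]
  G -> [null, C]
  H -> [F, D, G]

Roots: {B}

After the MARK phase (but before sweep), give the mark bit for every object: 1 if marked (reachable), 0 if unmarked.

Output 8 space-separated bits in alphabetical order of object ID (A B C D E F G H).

Roots: B
Mark B: refs=F H E, marked=B
Mark F: refs=null D B, marked=B F
Mark H: refs=F D G, marked=B F H
Mark E: refs=F null, marked=B E F H
Mark D: refs=F null, marked=B D E F H
Mark G: refs=null C, marked=B D E F G H
Mark C: refs=null, marked=B C D E F G H
Unmarked (collected): A

Answer: 0 1 1 1 1 1 1 1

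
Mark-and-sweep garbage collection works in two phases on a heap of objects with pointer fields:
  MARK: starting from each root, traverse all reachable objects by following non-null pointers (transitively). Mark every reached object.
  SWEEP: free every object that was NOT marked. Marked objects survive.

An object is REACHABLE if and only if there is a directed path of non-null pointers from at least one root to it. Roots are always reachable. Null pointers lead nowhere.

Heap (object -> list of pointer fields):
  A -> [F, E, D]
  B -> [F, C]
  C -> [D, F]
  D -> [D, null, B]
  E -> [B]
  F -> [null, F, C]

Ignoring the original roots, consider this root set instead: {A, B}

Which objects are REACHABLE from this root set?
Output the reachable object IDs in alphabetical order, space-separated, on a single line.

Answer: A B C D E F

Derivation:
Roots: A B
Mark A: refs=F E D, marked=A
Mark B: refs=F C, marked=A B
Mark F: refs=null F C, marked=A B F
Mark E: refs=B, marked=A B E F
Mark D: refs=D null B, marked=A B D E F
Mark C: refs=D F, marked=A B C D E F
Unmarked (collected): (none)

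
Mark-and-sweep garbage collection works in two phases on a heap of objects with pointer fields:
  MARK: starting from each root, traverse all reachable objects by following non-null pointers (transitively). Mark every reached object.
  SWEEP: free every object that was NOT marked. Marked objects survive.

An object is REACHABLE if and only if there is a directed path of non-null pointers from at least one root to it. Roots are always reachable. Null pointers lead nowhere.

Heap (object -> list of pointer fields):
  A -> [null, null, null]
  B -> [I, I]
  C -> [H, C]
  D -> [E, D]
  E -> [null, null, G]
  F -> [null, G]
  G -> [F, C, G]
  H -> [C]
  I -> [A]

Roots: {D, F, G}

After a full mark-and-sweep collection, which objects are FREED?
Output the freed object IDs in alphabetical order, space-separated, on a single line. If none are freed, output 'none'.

Answer: A B I

Derivation:
Roots: D F G
Mark D: refs=E D, marked=D
Mark F: refs=null G, marked=D F
Mark G: refs=F C G, marked=D F G
Mark E: refs=null null G, marked=D E F G
Mark C: refs=H C, marked=C D E F G
Mark H: refs=C, marked=C D E F G H
Unmarked (collected): A B I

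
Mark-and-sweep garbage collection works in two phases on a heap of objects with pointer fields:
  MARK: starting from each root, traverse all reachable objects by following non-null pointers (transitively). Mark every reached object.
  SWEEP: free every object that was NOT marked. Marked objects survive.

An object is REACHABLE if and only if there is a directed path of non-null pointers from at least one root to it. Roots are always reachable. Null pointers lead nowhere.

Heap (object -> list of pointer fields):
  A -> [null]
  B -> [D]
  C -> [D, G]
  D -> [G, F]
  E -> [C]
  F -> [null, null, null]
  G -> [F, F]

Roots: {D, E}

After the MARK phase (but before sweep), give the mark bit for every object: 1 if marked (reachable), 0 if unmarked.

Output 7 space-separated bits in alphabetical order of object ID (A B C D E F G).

Answer: 0 0 1 1 1 1 1

Derivation:
Roots: D E
Mark D: refs=G F, marked=D
Mark E: refs=C, marked=D E
Mark G: refs=F F, marked=D E G
Mark F: refs=null null null, marked=D E F G
Mark C: refs=D G, marked=C D E F G
Unmarked (collected): A B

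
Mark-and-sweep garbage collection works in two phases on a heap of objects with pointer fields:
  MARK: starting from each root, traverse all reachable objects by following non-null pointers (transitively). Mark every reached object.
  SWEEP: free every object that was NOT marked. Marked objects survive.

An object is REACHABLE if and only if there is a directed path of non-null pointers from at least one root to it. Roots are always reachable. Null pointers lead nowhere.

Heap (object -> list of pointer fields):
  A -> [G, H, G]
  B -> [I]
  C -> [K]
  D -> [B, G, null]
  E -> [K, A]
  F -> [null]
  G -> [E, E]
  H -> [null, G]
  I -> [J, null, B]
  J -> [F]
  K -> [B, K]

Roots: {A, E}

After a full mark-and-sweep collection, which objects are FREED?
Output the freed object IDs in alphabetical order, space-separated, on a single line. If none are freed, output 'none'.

Answer: C D

Derivation:
Roots: A E
Mark A: refs=G H G, marked=A
Mark E: refs=K A, marked=A E
Mark G: refs=E E, marked=A E G
Mark H: refs=null G, marked=A E G H
Mark K: refs=B K, marked=A E G H K
Mark B: refs=I, marked=A B E G H K
Mark I: refs=J null B, marked=A B E G H I K
Mark J: refs=F, marked=A B E G H I J K
Mark F: refs=null, marked=A B E F G H I J K
Unmarked (collected): C D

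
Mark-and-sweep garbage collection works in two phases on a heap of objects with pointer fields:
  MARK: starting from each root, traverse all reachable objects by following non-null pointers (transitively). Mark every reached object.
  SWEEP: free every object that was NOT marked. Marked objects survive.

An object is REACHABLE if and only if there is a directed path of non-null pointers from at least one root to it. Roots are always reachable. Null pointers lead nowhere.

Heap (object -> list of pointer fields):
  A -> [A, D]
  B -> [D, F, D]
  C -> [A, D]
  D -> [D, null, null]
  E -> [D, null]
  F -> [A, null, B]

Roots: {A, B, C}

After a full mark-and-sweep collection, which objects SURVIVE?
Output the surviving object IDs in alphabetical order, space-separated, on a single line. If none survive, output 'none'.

Answer: A B C D F

Derivation:
Roots: A B C
Mark A: refs=A D, marked=A
Mark B: refs=D F D, marked=A B
Mark C: refs=A D, marked=A B C
Mark D: refs=D null null, marked=A B C D
Mark F: refs=A null B, marked=A B C D F
Unmarked (collected): E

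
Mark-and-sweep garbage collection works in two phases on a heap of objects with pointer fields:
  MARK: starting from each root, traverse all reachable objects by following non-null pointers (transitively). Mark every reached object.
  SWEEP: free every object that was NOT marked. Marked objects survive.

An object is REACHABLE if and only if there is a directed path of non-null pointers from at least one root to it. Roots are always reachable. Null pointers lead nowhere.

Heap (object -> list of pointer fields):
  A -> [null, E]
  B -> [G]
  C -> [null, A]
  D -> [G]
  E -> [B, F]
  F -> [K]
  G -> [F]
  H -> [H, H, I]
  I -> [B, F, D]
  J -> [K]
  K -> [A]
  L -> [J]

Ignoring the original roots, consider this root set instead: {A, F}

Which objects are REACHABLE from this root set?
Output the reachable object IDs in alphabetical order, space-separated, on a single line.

Roots: A F
Mark A: refs=null E, marked=A
Mark F: refs=K, marked=A F
Mark E: refs=B F, marked=A E F
Mark K: refs=A, marked=A E F K
Mark B: refs=G, marked=A B E F K
Mark G: refs=F, marked=A B E F G K
Unmarked (collected): C D H I J L

Answer: A B E F G K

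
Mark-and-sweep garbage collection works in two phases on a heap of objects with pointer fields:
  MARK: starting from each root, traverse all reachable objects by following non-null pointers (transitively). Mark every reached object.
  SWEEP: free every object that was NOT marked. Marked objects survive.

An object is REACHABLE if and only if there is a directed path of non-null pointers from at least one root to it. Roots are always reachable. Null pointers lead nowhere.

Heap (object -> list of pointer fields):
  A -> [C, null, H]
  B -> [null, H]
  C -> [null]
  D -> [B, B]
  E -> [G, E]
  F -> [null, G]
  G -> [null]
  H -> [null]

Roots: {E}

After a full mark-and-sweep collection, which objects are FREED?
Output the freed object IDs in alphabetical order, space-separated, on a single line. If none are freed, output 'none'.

Answer: A B C D F H

Derivation:
Roots: E
Mark E: refs=G E, marked=E
Mark G: refs=null, marked=E G
Unmarked (collected): A B C D F H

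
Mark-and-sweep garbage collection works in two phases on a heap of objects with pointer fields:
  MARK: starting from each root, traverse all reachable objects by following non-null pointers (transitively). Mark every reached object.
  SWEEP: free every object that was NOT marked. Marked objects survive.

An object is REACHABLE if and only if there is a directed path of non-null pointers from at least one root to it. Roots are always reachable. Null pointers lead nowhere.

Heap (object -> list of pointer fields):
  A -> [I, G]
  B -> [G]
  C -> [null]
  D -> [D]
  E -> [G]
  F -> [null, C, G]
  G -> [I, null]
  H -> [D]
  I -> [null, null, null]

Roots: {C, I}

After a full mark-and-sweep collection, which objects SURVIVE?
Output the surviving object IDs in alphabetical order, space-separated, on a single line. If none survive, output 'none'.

Answer: C I

Derivation:
Roots: C I
Mark C: refs=null, marked=C
Mark I: refs=null null null, marked=C I
Unmarked (collected): A B D E F G H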